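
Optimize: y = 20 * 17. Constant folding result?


20 * 17 = 340 at compile time
Optimized: y = 340


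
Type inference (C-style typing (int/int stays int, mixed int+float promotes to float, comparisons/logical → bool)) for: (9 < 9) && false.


Operand types: bool && bool
Rule: logical operators take bool operands and yield bool
Result type: bool


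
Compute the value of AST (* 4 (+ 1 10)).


Evaluate inner: (+ 1 10) = 11
Evaluate root: (* 4 11) = 44
Result: 44


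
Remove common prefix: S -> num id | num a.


Common prefix: 'num'
Factored: S -> num S', S' -> id | a


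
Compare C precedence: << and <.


'<<' is shift (level 8); '<' is relational (level 7)
Higher level binds tighter
'<<' has higher precedence than '<'


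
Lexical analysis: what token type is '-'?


Pattern: operator symbol
Type: OPERATOR


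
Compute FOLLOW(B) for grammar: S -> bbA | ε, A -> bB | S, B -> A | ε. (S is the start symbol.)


$ ∈ FOLLOW(S). For each A -> αBβ: add FIRST(β)\{ε} to FOLLOW(B); if β nullable, add FOLLOW(A).
FOLLOW(B) = {$}


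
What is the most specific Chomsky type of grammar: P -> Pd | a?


Left-linear: every RHS is a terminal or one nonterminal followed by a terminal
Classification: Type 3 (Regular)


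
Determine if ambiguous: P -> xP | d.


right-linear, alternatives start with distinct terminals 'x' vs 'd': unique leftmost derivation
Unambiguous


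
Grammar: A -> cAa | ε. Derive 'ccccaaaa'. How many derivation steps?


Derivation: A => cAa => ccAaa => cccAaaa => ccccAaaaa => ccccaaaa
Steps: 5


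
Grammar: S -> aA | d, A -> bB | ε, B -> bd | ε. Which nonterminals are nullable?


A nonterminal is nullable iff some alternative derives ε (directly, or every symbol in it is nullable)
Nullable: {A, B}


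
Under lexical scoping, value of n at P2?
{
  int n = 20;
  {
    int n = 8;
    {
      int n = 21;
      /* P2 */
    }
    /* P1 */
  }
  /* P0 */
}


n declared in the same block as P2
n = 21


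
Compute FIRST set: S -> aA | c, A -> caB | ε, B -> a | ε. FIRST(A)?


Per alternative of A: FIRST(caB) = {c}; FIRST(ε) = {ε}
FIRST(A) = {c, ε}


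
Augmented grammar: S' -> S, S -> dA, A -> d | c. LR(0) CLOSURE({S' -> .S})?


Start: S' -> .S
For each item with dot before a nonterminal B, add B -> .γ for every B-production
Closure: [S' -> .S, S -> .dA]


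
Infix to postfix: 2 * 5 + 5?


Left to right (same or higher precedence on left)
Postfix: 2 5 * 5 +


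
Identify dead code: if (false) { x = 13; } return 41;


condition is constant false, so the whole block is unreachable
Dead: 'if (false) { x = 13; }'


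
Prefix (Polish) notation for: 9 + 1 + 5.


left-to-right (same/higher precedence on left): tree is (+ (+ 9 1) 5)
Prefix: + + 9 1 5


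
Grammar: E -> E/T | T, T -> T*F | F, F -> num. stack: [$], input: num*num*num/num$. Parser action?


no handle on stack; shift 'num'
Action: shift


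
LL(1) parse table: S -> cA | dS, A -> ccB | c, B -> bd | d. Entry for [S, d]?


For [S, d]: 'd' ∈ FIRST(dS)
Entry: S -> dS


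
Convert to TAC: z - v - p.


Break into single-operator statements:
t1 = z - v
t2 = t1 - p


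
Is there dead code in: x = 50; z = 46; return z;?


x is assigned but never read
Dead: 'x = 50'


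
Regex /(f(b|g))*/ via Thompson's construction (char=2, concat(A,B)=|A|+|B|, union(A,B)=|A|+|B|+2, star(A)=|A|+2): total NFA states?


Syntax tree has 3 char leaf(s), 1 union(s), 1 star(s)
chars contribute 3×2 = 6; each union adds +2; each star adds +2
Total: 6 + 2 + 2 = 10 states


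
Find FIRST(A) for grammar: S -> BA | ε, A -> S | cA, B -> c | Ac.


Per alternative of A: FIRST(S) = {c, ε}; FIRST(cA) = {c}
FIRST(A) = {c, ε}


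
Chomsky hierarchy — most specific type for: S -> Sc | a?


Left-linear: every RHS is a terminal or one nonterminal followed by a terminal
Classification: Type 3 (Regular)


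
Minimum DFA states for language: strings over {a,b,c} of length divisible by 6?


Track length mod 6: states 0..5, accept at 0
Minimal DFA: 6 states


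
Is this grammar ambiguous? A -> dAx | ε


balanced d^n…x^n: each string has a unique parse
Unambiguous


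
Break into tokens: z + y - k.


Scan left to right, longest-match per lexeme
Tokens: ID(z), OP(+), ID(y), OP(-), ID(k)


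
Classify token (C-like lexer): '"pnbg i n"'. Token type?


Pattern: double-quoted sequence
Type: STRING_LITERAL


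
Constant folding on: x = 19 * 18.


19 * 18 = 342 at compile time
Optimized: x = 342


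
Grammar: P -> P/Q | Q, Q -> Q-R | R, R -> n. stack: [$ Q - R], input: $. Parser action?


handle 'Q-R' on top
Action: reduce (Q -> Q-R)


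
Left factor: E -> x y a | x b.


Common prefix: 'x'
Factored: E -> x E', E' -> y a | b


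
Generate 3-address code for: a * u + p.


Break into single-operator statements:
t1 = a * u
t2 = t1 + p


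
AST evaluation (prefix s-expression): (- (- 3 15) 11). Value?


Evaluate inner: (- 3 15) = -12
Evaluate root: (- -12 11) = -23
Result: -23


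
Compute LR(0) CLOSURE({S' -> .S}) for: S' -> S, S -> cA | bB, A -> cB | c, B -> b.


Start: S' -> .S
For each item with dot before a nonterminal B, add B -> .γ for every B-production
Closure: [S' -> .S, S -> .cA, S -> .bB]


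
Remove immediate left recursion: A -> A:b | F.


Left-recursive alternatives: A:b; non-recursive: F
Introduce A': A -> FA', A' -> :bA' | ε


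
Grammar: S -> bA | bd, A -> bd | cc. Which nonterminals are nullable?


A nonterminal is nullable iff some alternative derives ε (directly, or every symbol in it is nullable)
Nullable: {}


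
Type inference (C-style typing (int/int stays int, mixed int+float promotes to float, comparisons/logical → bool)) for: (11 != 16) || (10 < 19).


Operand types: bool || bool
Rule: logical operators take bool operands and yield bool
Result type: bool


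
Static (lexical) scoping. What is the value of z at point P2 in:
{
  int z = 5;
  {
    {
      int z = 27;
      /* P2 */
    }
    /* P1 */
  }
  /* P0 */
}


z declared in the same block as P2
z = 27


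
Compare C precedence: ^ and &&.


'^' is bitwise XOR (level 4); '&&' is logical AND (level 2)
Higher level binds tighter
'^' has higher precedence than '&&'


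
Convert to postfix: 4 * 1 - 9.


Left to right (same or higher precedence on left)
Postfix: 4 1 * 9 -


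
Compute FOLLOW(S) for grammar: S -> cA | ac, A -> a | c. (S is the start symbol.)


$ ∈ FOLLOW(S). For each A -> αBβ: add FIRST(β)\{ε} to FOLLOW(B); if β nullable, add FOLLOW(A).
FOLLOW(S) = {$}


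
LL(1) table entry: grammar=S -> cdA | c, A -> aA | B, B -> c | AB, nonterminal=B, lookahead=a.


For [B, a]: 'a' ∈ FIRST(AB)
Entry: B -> AB


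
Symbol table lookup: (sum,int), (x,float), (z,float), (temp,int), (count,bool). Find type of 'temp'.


Lookup 'temp' → type int


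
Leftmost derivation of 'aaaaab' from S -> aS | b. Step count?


Derivation: S => aS => aaS => aaaS => aaaaS => aaaaaS => aaaaab
Steps: 6


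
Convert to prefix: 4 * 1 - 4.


left-to-right (same/higher precedence on left): tree is (- (* 4 1) 4)
Prefix: - * 4 1 4


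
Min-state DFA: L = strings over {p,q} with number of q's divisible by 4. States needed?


Track (count of q) mod 4: states 0..3, accept at 0
Minimal DFA: 4 states


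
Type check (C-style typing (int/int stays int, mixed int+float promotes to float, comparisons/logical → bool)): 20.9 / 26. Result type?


Operand types: float / int
Rule: mixed int/float promotes to float; int/int stays int
Result type: float


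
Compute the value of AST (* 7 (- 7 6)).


Evaluate inner: (- 7 6) = 1
Evaluate root: (* 7 1) = 7
Result: 7


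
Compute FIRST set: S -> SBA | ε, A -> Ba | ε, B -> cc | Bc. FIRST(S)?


Per alternative of S: FIRST(SBA) = {c}; FIRST(ε) = {ε}
FIRST(S) = {c, ε}


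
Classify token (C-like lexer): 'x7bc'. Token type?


Pattern: letter/underscore followed by alphanumerics, not a keyword
Type: IDENTIFIER


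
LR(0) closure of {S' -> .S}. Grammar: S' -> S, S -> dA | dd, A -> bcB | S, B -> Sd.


Start: S' -> .S
For each item with dot before a nonterminal B, add B -> .γ for every B-production
Closure: [S' -> .S, S -> .dA, S -> .dd]


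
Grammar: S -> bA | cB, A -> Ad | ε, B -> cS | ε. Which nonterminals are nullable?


A nonterminal is nullable iff some alternative derives ε (directly, or every symbol in it is nullable)
Nullable: {A, B}


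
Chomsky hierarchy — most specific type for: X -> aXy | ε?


Single nonterminal LHS, but a^n y^n is not regular
Classification: Type 2 (Context-Free)


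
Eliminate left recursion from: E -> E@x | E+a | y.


Left-recursive alternatives: E@x, E+a; non-recursive: y
Introduce E': E -> yE', E' -> @xE' | +aE' | ε


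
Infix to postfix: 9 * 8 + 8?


Left to right (same or higher precedence on left)
Postfix: 9 8 * 8 +


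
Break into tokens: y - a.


Scan left to right, longest-match per lexeme
Tokens: ID(y), OP(-), ID(a)


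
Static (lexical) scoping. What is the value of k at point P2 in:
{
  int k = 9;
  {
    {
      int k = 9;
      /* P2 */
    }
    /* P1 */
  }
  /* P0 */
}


k declared in the same block as P2
k = 9


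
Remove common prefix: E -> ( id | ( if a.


Common prefix: '('
Factored: E -> ( E', E' -> id | if a


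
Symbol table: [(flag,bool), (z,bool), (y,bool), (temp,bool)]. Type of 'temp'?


Lookup 'temp' → type bool


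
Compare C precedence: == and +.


'+' is additive (level 9); '==' is equality (level 6)
Higher level binds tighter
'+' has higher precedence than '=='


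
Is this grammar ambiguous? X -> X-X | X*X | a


'a-a*a' has two parse trees (no precedence encoded between - and *)
Ambiguous


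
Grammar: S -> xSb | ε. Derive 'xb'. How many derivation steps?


Derivation: S => xSb => xb
Steps: 2


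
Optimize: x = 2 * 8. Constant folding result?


2 * 8 = 16 at compile time
Optimized: x = 16


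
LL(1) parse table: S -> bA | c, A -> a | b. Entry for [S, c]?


For [S, c]: 'c' ∈ FIRST(c)
Entry: S -> c


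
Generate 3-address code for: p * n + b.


Break into single-operator statements:
t1 = p * n
t2 = t1 + b


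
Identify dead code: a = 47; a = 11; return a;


first assignment to a is overwritten before any read
Dead: 'a = 47'


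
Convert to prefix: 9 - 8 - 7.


left-to-right (same/higher precedence on left): tree is (- (- 9 8) 7)
Prefix: - - 9 8 7


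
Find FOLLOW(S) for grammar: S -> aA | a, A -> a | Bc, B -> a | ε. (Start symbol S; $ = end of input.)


$ ∈ FOLLOW(S). For each A -> αBβ: add FIRST(β)\{ε} to FOLLOW(B); if β nullable, add FOLLOW(A).
FOLLOW(S) = {$}


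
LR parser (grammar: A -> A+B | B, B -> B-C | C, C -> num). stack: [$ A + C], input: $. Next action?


'C' (not preceded by B-) is the handle for B -> C
Action: reduce (B -> C)


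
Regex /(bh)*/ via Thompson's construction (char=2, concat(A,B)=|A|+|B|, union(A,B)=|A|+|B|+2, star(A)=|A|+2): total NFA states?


Syntax tree has 2 char leaf(s), 0 union(s), 1 star(s)
chars contribute 2×2 = 4; each union adds +2; each star adds +2
Total: 4 + 0 + 2 = 6 states


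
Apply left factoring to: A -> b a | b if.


Common prefix: 'b'
Factored: A -> b A', A' -> a | if


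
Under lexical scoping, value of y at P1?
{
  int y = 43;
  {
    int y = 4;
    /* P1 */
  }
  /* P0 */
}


y declared in the same block as P1
y = 4


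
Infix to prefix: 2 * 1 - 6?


left-to-right (same/higher precedence on left): tree is (- (* 2 1) 6)
Prefix: - * 2 1 6


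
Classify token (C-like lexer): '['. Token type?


Pattern: delimiter/punctuation
Type: PUNCTUATION


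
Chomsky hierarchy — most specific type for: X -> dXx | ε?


Single nonterminal LHS, but d^n x^n is not regular
Classification: Type 2 (Context-Free)


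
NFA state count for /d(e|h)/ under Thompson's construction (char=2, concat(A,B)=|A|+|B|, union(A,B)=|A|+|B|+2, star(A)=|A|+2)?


Syntax tree has 3 char leaf(s), 1 union(s), 0 star(s)
chars contribute 3×2 = 6; each union adds +2; each star adds +2
Total: 6 + 2 + 0 = 8 states


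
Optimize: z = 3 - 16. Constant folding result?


3 - 16 = -13 at compile time
Optimized: z = -13


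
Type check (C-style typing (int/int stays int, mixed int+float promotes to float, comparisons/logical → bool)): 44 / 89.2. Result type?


Operand types: int / float
Rule: mixed int/float promotes to float; int/int stays int
Result type: float


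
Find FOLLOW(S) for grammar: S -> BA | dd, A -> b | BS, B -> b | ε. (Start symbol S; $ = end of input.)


$ ∈ FOLLOW(S). For each A -> αBβ: add FIRST(β)\{ε} to FOLLOW(B); if β nullable, add FOLLOW(A).
FOLLOW(S) = {$}


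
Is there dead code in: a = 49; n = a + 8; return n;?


a is read by n's definition; n is returned
No dead code


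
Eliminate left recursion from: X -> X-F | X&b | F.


Left-recursive alternatives: X-F, X&b; non-recursive: F
Introduce X': X -> FX', X' -> -FX' | &bX' | ε


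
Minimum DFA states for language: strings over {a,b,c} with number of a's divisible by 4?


Track (count of a) mod 4: states 0..3, accept at 0
Minimal DFA: 4 states


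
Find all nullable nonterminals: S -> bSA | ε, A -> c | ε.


A nonterminal is nullable iff some alternative derives ε (directly, or every symbol in it is nullable)
Nullable: {A, S}


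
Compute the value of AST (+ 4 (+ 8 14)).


Evaluate inner: (+ 8 14) = 22
Evaluate root: (+ 4 22) = 26
Result: 26


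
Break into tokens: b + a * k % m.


Scan left to right, longest-match per lexeme
Tokens: ID(b), OP(+), ID(a), OP(*), ID(k), OP(%), ID(m)


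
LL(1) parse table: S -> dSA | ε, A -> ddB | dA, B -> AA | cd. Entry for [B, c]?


For [B, c]: 'c' ∈ FIRST(cd)
Entry: B -> cd


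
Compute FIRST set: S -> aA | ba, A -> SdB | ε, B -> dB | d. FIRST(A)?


Per alternative of A: FIRST(SdB) = {a, b}; FIRST(ε) = {ε}
FIRST(A) = {a, b, ε}


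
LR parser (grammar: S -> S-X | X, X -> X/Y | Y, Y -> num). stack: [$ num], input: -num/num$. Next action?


'num' on top is the handle for Y -> num
Action: reduce (Y -> num)


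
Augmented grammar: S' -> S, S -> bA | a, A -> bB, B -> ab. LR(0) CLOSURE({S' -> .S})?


Start: S' -> .S
For each item with dot before a nonterminal B, add B -> .γ for every B-production
Closure: [S' -> .S, S -> .bA, S -> .a]


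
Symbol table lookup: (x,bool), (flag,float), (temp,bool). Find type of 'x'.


Lookup 'x' → type bool


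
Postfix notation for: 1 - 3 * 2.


* has higher precedence, evaluate 3*2 first
Postfix: 1 3 2 * -


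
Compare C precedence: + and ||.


'+' is additive (level 9); '||' is logical OR (level 1)
Higher level binds tighter
'+' has higher precedence than '||'


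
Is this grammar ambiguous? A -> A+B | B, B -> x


precedence layered via separate nonterminal B: deterministic
Unambiguous


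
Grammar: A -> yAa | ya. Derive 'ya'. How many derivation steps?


Derivation: A => ya
Steps: 1


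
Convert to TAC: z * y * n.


Break into single-operator statements:
t1 = z * y
t2 = t1 * n


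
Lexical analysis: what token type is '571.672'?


Pattern: digits with a decimal point
Type: FLOAT_LITERAL


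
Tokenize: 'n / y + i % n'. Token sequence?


Scan left to right, longest-match per lexeme
Tokens: ID(n), OP(/), ID(y), OP(+), ID(i), OP(%), ID(n)


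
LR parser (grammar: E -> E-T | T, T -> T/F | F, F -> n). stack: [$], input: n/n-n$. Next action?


no handle on stack; shift 'n'
Action: shift


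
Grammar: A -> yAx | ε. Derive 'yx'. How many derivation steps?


Derivation: A => yAx => yx
Steps: 2


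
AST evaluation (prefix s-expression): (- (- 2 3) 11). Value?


Evaluate inner: (- 2 3) = -1
Evaluate root: (- -1 11) = -12
Result: -12


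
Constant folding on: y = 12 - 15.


12 - 15 = -3 at compile time
Optimized: y = -3


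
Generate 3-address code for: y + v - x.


Break into single-operator statements:
t1 = y + v
t2 = t1 - x


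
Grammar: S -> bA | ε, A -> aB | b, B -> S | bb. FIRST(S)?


Per alternative of S: FIRST(bA) = {b}; FIRST(ε) = {ε}
FIRST(S) = {b, ε}


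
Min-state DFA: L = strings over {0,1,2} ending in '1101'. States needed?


Track the longest suffix of input matching a prefix of '1101': 5 classes (prefixes of length 0..4)
Minimal DFA: 5 states


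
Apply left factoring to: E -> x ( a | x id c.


Common prefix: 'x'
Factored: E -> x E', E' -> ( a | id c


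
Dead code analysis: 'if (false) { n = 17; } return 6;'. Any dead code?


condition is constant false, so the whole block is unreachable
Dead: 'if (false) { n = 17; }'


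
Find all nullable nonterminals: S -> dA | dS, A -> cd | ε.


A nonterminal is nullable iff some alternative derives ε (directly, or every symbol in it is nullable)
Nullable: {A}


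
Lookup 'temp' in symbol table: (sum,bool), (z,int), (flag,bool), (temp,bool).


Lookup 'temp' → type bool


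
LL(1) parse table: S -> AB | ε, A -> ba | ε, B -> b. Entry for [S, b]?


For [S, b]: 'b' ∈ FIRST(AB)
Entry: S -> AB


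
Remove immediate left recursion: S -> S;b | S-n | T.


Left-recursive alternatives: S;b, S-n; non-recursive: T
Introduce S': S -> TS', S' -> ;bS' | -nS' | ε


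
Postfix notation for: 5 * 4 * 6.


Left to right (same or higher precedence on left)
Postfix: 5 4 * 6 *


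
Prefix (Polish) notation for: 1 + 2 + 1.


left-to-right (same/higher precedence on left): tree is (+ (+ 1 2) 1)
Prefix: + + 1 2 1


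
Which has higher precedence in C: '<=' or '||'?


'<=' is relational (level 7); '||' is logical OR (level 1)
Higher level binds tighter
'<=' has higher precedence than '||'


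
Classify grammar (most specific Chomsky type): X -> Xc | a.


Left-linear: every RHS is a terminal or one nonterminal followed by a terminal
Classification: Type 3 (Regular)


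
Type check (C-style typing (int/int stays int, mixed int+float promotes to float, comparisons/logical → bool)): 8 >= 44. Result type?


Operand types: int >= int
Rule: comparison yields bool
Result type: bool


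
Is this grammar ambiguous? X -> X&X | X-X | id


'id&id-id' has two parse trees (no precedence encoded between & and -)
Ambiguous


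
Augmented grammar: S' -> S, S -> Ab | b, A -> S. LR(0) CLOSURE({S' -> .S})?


Start: S' -> .S
For each item with dot before a nonterminal B, add B -> .γ for every B-production
Closure: [S' -> .S, S -> .Ab, S -> .b, A -> .S]


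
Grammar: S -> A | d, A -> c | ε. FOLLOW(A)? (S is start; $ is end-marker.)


$ ∈ FOLLOW(S). For each A -> αBβ: add FIRST(β)\{ε} to FOLLOW(B); if β nullable, add FOLLOW(A).
FOLLOW(A) = {$}


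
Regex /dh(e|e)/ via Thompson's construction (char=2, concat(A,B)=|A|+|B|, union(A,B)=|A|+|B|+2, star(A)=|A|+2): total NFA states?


Syntax tree has 4 char leaf(s), 1 union(s), 0 star(s)
chars contribute 4×2 = 8; each union adds +2; each star adds +2
Total: 8 + 2 + 0 = 10 states


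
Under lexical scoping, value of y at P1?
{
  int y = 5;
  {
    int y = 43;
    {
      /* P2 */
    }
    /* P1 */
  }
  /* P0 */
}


y declared in the same block as P1
y = 43


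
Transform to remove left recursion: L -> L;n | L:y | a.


Left-recursive alternatives: L;n, L:y; non-recursive: a
Introduce L': L -> aL', L' -> ;nL' | :yL' | ε


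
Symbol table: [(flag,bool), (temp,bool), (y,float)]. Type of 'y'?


Lookup 'y' → type float


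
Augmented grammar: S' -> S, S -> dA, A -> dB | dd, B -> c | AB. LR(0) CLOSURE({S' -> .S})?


Start: S' -> .S
For each item with dot before a nonterminal B, add B -> .γ for every B-production
Closure: [S' -> .S, S -> .dA]


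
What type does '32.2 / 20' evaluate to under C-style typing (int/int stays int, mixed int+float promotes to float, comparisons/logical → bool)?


Operand types: float / int
Rule: mixed int/float promotes to float; int/int stays int
Result type: float


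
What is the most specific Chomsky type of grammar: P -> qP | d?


Right-linear: every RHS is a terminal or a terminal followed by one nonterminal
Classification: Type 3 (Regular)


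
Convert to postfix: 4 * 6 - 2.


Left to right (same or higher precedence on left)
Postfix: 4 6 * 2 -


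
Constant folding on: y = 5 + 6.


5 + 6 = 11 at compile time
Optimized: y = 11


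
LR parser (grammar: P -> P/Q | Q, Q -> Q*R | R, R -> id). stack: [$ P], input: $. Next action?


start symbol P on stack, input exhausted
Action: accept


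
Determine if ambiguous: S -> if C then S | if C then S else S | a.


dangling else: 'if C then if C then a else a' parses two ways
Ambiguous


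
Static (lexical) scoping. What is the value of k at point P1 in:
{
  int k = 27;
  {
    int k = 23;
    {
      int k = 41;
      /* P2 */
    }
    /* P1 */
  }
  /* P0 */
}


k declared in the same block as P1
k = 23


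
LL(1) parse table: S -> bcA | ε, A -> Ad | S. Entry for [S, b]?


For [S, b]: 'b' ∈ FIRST(bcA)
Entry: S -> bcA


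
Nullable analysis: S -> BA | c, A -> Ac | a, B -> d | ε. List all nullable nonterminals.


A nonterminal is nullable iff some alternative derives ε (directly, or every symbol in it is nullable)
Nullable: {B}


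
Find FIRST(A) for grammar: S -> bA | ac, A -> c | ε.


Per alternative of A: FIRST(c) = {c}; FIRST(ε) = {ε}
FIRST(A) = {c, ε}


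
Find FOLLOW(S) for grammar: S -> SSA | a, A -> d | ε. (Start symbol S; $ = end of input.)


$ ∈ FOLLOW(S). For each A -> αBβ: add FIRST(β)\{ε} to FOLLOW(B); if β nullable, add FOLLOW(A).
FOLLOW(S) = {$, a, d}


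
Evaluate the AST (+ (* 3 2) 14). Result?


Evaluate inner: (* 3 2) = 6
Evaluate root: (+ 6 14) = 20
Result: 20


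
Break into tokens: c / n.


Scan left to right, longest-match per lexeme
Tokens: ID(c), OP(/), ID(n)


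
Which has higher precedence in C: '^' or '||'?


'^' is bitwise XOR (level 4); '||' is logical OR (level 1)
Higher level binds tighter
'^' has higher precedence than '||'


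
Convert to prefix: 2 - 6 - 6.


left-to-right (same/higher precedence on left): tree is (- (- 2 6) 6)
Prefix: - - 2 6 6


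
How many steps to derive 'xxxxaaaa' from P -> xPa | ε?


Derivation: P => xPa => xxPaa => xxxPaaa => xxxxPaaaa => xxxxaaaa
Steps: 5


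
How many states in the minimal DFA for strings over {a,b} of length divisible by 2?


Track length mod 2: states 0..1, accept at 0
Minimal DFA: 2 states


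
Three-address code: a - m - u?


Break into single-operator statements:
t1 = a - m
t2 = t1 - u


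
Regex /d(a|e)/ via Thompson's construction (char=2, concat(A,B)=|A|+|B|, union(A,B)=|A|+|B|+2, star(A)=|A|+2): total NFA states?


Syntax tree has 3 char leaf(s), 1 union(s), 0 star(s)
chars contribute 3×2 = 6; each union adds +2; each star adds +2
Total: 6 + 2 + 0 = 8 states


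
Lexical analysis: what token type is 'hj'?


Pattern: letter/underscore followed by alphanumerics, not a keyword
Type: IDENTIFIER


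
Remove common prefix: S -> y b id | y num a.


Common prefix: 'y'
Factored: S -> y S', S' -> b id | num a


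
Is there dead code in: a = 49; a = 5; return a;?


first assignment to a is overwritten before any read
Dead: 'a = 49'


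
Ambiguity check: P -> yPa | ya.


balanced y^n…a^n: each string has a unique parse
Unambiguous


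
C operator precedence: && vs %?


'%' is multiplicative (level 10); '&&' is logical AND (level 2)
Higher level binds tighter
'%' has higher precedence than '&&'


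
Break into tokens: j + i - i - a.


Scan left to right, longest-match per lexeme
Tokens: ID(j), OP(+), ID(i), OP(-), ID(i), OP(-), ID(a)


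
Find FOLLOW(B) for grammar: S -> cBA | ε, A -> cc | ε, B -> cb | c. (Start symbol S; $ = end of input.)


$ ∈ FOLLOW(S). For each A -> αBβ: add FIRST(β)\{ε} to FOLLOW(B); if β nullable, add FOLLOW(A).
FOLLOW(B) = {$, c}


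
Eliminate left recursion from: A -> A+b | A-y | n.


Left-recursive alternatives: A+b, A-y; non-recursive: n
Introduce A': A -> nA', A' -> +bA' | -yA' | ε


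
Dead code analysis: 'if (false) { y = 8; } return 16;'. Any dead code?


condition is constant false, so the whole block is unreachable
Dead: 'if (false) { y = 8; }'


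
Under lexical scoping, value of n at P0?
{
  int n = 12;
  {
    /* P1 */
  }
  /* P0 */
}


n declared in the same block as P0
n = 12


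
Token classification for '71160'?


Pattern: digits only
Type: INTEGER_LITERAL


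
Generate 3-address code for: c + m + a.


Break into single-operator statements:
t1 = c + m
t2 = t1 + a


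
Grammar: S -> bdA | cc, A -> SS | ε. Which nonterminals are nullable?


A nonterminal is nullable iff some alternative derives ε (directly, or every symbol in it is nullable)
Nullable: {A}


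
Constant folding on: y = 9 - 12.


9 - 12 = -3 at compile time
Optimized: y = -3


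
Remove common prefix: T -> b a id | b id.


Common prefix: 'b'
Factored: T -> b T', T' -> a id | id


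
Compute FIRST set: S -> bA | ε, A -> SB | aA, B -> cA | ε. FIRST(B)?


Per alternative of B: FIRST(cA) = {c}; FIRST(ε) = {ε}
FIRST(B) = {c, ε}


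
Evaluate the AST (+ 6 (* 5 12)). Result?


Evaluate inner: (* 5 12) = 60
Evaluate root: (+ 6 60) = 66
Result: 66


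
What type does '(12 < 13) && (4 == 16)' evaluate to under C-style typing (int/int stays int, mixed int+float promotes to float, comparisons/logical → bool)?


Operand types: bool && bool
Rule: logical operators take bool operands and yield bool
Result type: bool


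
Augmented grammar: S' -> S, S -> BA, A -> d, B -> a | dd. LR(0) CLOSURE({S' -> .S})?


Start: S' -> .S
For each item with dot before a nonterminal B, add B -> .γ for every B-production
Closure: [S' -> .S, S -> .BA, B -> .a, B -> .dd]


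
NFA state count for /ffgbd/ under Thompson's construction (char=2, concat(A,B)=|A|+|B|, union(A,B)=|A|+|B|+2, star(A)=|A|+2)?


Syntax tree has 5 char leaf(s), 0 union(s), 0 star(s)
chars contribute 5×2 = 10; each union adds +2; each star adds +2
Total: 10 + 0 + 0 = 10 states


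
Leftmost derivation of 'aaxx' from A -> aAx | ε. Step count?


Derivation: A => aAx => aaAxx => aaxx
Steps: 3


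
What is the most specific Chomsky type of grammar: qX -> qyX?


LHS has context (more than one symbol) and |LHS| ≤ |RHS|
Classification: Type 1 (Context-Sensitive)


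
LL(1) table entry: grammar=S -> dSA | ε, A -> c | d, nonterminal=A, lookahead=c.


For [A, c]: 'c' ∈ FIRST(c)
Entry: A -> c


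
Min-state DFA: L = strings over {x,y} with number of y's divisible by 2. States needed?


Track (count of y) mod 2: states 0..1, accept at 0
Minimal DFA: 2 states


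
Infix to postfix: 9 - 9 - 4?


Left to right (same or higher precedence on left)
Postfix: 9 9 - 4 -


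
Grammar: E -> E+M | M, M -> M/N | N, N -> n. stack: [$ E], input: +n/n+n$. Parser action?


shift '+' to continue E -> E+M
Action: shift


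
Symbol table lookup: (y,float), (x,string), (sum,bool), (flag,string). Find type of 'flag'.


Lookup 'flag' → type string


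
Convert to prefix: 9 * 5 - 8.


left-to-right (same/higher precedence on left): tree is (- (* 9 5) 8)
Prefix: - * 9 5 8


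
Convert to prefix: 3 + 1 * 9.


'*' binds tighter: tree is (+ 3 (* 1 9))
Prefix: + 3 * 1 9


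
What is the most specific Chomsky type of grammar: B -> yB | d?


Right-linear: every RHS is a terminal or a terminal followed by one nonterminal
Classification: Type 3 (Regular)


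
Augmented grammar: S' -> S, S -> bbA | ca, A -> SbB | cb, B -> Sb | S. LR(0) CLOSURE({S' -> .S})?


Start: S' -> .S
For each item with dot before a nonterminal B, add B -> .γ for every B-production
Closure: [S' -> .S, S -> .bbA, S -> .ca]


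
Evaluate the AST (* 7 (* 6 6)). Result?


Evaluate inner: (* 6 6) = 36
Evaluate root: (* 7 36) = 252
Result: 252


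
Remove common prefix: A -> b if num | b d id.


Common prefix: 'b'
Factored: A -> b A', A' -> if num | d id


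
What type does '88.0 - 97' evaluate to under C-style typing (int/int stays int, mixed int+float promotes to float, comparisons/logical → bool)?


Operand types: float - int
Rule: mixed int/float promotes to float; int/int stays int
Result type: float


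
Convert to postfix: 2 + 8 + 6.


Left to right (same or higher precedence on left)
Postfix: 2 8 + 6 +


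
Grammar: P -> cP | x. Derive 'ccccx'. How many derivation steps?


Derivation: P => cP => ccP => cccP => ccccP => ccccx
Steps: 5


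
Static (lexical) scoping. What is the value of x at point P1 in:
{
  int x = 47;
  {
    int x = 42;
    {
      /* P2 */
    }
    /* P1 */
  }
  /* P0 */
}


x declared in the same block as P1
x = 42


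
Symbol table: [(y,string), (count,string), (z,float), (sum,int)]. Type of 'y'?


Lookup 'y' → type string


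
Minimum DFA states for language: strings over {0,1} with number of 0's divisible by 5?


Track (count of 0) mod 5: states 0..4, accept at 0
Minimal DFA: 5 states


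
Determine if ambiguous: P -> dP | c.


right-linear, alternatives start with distinct terminals 'd' vs 'c': unique leftmost derivation
Unambiguous


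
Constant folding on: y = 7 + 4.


7 + 4 = 11 at compile time
Optimized: y = 11


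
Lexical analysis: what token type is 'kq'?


Pattern: letter/underscore followed by alphanumerics, not a keyword
Type: IDENTIFIER


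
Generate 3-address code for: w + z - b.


Break into single-operator statements:
t1 = w + z
t2 = t1 - b


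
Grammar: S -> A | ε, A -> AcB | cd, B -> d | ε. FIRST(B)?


Per alternative of B: FIRST(d) = {d}; FIRST(ε) = {ε}
FIRST(B) = {d, ε}


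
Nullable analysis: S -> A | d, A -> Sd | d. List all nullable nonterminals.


A nonterminal is nullable iff some alternative derives ε (directly, or every symbol in it is nullable)
Nullable: {}


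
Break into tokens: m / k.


Scan left to right, longest-match per lexeme
Tokens: ID(m), OP(/), ID(k)


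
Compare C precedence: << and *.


'*' is multiplicative (level 10); '<<' is shift (level 8)
Higher level binds tighter
'*' has higher precedence than '<<'


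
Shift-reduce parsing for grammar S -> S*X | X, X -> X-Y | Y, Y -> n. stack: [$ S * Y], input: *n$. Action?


'Y' (not preceded by X-) is the handle for X -> Y
Action: reduce (X -> Y)


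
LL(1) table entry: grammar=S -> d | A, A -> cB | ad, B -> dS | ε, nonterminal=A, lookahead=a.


For [A, a]: 'a' ∈ FIRST(ad)
Entry: A -> ad


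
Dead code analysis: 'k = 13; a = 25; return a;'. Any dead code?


k is assigned but never read
Dead: 'k = 13'


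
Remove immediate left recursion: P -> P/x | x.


Left-recursive alternatives: P/x; non-recursive: x
Introduce P': P -> xP', P' -> /xP' | ε


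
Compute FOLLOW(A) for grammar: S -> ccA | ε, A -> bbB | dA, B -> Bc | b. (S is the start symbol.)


$ ∈ FOLLOW(S). For each A -> αBβ: add FIRST(β)\{ε} to FOLLOW(B); if β nullable, add FOLLOW(A).
FOLLOW(A) = {$}


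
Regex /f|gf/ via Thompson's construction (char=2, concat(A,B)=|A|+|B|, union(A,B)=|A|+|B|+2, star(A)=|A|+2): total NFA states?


Syntax tree has 3 char leaf(s), 1 union(s), 0 star(s)
chars contribute 3×2 = 6; each union adds +2; each star adds +2
Total: 6 + 2 + 0 = 8 states


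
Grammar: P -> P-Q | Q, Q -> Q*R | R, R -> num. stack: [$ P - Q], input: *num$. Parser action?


'*' can extend Q; shift to build Q -> Q*R
Action: shift


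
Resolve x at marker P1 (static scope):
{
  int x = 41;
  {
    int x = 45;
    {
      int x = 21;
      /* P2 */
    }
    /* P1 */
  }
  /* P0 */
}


x declared in the same block as P1
x = 45


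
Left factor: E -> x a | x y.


Common prefix: 'x'
Factored: E -> x E', E' -> a | y


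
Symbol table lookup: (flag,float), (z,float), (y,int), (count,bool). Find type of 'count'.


Lookup 'count' → type bool


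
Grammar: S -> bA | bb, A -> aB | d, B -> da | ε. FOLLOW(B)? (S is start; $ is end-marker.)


$ ∈ FOLLOW(S). For each A -> αBβ: add FIRST(β)\{ε} to FOLLOW(B); if β nullable, add FOLLOW(A).
FOLLOW(B) = {$}


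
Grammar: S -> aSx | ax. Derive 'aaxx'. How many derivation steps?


Derivation: S => aSx => aaxx
Steps: 2


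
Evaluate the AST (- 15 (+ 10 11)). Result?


Evaluate inner: (+ 10 11) = 21
Evaluate root: (- 15 21) = -6
Result: -6


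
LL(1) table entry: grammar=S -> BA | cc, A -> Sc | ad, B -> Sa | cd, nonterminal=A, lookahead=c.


For [A, c]: 'c' ∈ FIRST(Sc)
Entry: A -> Sc


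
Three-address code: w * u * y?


Break into single-operator statements:
t1 = w * u
t2 = t1 * y


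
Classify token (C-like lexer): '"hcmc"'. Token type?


Pattern: double-quoted sequence
Type: STRING_LITERAL


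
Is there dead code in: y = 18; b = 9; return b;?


y is assigned but never read
Dead: 'y = 18'


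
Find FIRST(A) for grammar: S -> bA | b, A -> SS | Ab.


Per alternative of A: FIRST(SS) = {b}; FIRST(Ab) = {b}
FIRST(A) = {b}


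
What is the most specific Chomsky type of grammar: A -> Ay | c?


Left-linear: every RHS is a terminal or one nonterminal followed by a terminal
Classification: Type 3 (Regular)


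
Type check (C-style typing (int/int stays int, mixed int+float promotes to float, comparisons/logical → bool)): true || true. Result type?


Operand types: bool || bool
Rule: logical operators take bool operands and yield bool
Result type: bool


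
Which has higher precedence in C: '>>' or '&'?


'>>' is shift (level 8); '&' is bitwise AND (level 5)
Higher level binds tighter
'>>' has higher precedence than '&'


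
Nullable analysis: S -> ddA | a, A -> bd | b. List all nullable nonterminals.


A nonterminal is nullable iff some alternative derives ε (directly, or every symbol in it is nullable)
Nullable: {}


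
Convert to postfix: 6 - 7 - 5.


Left to right (same or higher precedence on left)
Postfix: 6 7 - 5 -


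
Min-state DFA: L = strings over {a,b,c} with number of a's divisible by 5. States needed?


Track (count of a) mod 5: states 0..4, accept at 0
Minimal DFA: 5 states


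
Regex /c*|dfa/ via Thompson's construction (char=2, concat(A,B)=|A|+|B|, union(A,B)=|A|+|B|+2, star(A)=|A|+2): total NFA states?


Syntax tree has 4 char leaf(s), 1 union(s), 1 star(s)
chars contribute 4×2 = 8; each union adds +2; each star adds +2
Total: 8 + 2 + 2 = 12 states


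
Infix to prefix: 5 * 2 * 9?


left-to-right (same/higher precedence on left): tree is (* (* 5 2) 9)
Prefix: * * 5 2 9


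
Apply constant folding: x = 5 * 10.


5 * 10 = 50 at compile time
Optimized: x = 50


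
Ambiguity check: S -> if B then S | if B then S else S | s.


dangling else: 'if B then if B then s else s' parses two ways
Ambiguous


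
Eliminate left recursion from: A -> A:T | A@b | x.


Left-recursive alternatives: A:T, A@b; non-recursive: x
Introduce A': A -> xA', A' -> :TA' | @bA' | ε


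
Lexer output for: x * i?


Scan left to right, longest-match per lexeme
Tokens: ID(x), OP(*), ID(i)


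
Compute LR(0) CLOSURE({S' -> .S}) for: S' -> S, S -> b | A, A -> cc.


Start: S' -> .S
For each item with dot before a nonterminal B, add B -> .γ for every B-production
Closure: [S' -> .S, S -> .b, S -> .A, A -> .cc]


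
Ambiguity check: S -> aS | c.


right-linear, alternatives start with distinct terminals 'a' vs 'c': unique leftmost derivation
Unambiguous


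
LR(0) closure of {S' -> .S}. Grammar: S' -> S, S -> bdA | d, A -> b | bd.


Start: S' -> .S
For each item with dot before a nonterminal B, add B -> .γ for every B-production
Closure: [S' -> .S, S -> .bdA, S -> .d]


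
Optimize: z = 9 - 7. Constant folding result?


9 - 7 = 2 at compile time
Optimized: z = 2


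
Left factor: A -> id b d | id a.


Common prefix: 'id'
Factored: A -> id A', A' -> b d | a


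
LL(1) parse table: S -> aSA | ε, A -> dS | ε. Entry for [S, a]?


For [S, a]: 'a' ∈ FIRST(aSA)
Entry: S -> aSA


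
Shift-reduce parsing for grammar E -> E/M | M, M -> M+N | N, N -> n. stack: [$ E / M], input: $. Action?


handle 'E/M' on top; lookahead ∈ FOLLOW(E) = {/, $}
Action: reduce (E -> E/M)


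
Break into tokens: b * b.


Scan left to right, longest-match per lexeme
Tokens: ID(b), OP(*), ID(b)


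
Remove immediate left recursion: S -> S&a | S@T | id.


Left-recursive alternatives: S&a, S@T; non-recursive: id
Introduce S': S -> idS', S' -> &aS' | @TS' | ε


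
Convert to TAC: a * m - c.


Break into single-operator statements:
t1 = a * m
t2 = t1 - c


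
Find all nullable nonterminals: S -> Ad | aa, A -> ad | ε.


A nonterminal is nullable iff some alternative derives ε (directly, or every symbol in it is nullable)
Nullable: {A}


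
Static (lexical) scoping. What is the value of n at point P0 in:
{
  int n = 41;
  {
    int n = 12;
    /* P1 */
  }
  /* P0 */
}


n declared in the same block as P0
n = 41


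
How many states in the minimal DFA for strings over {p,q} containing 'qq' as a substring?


KMP-style automaton: 2 progress states + 1 absorbing accept = 3
Minimal DFA: 3 states


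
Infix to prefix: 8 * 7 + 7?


left-to-right (same/higher precedence on left): tree is (+ (* 8 7) 7)
Prefix: + * 8 7 7


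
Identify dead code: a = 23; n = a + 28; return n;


a is read by n's definition; n is returned
No dead code


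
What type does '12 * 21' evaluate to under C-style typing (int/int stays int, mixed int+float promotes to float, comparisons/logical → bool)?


Operand types: int * int
Rule: mixed int/float promotes to float; int/int stays int
Result type: int


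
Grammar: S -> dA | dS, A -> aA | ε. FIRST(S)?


Per alternative of S: FIRST(dA) = {d}; FIRST(dS) = {d}
FIRST(S) = {d}


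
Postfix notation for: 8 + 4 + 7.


Left to right (same or higher precedence on left)
Postfix: 8 4 + 7 +


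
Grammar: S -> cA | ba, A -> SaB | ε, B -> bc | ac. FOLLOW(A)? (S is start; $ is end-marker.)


$ ∈ FOLLOW(S). For each A -> αBβ: add FIRST(β)\{ε} to FOLLOW(B); if β nullable, add FOLLOW(A).
FOLLOW(A) = {$, a}


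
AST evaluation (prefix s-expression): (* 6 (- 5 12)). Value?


Evaluate inner: (- 5 12) = -7
Evaluate root: (* 6 -7) = -42
Result: -42


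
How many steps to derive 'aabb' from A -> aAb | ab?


Derivation: A => aAb => aabb
Steps: 2


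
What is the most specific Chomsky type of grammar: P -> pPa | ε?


Single nonterminal LHS, but p^n a^n is not regular
Classification: Type 2 (Context-Free)


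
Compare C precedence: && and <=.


'<=' is relational (level 7); '&&' is logical AND (level 2)
Higher level binds tighter
'<=' has higher precedence than '&&'


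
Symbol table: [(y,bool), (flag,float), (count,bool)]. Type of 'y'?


Lookup 'y' → type bool


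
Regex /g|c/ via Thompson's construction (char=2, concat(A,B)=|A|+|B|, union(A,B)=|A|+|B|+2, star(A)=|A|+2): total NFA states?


Syntax tree has 2 char leaf(s), 1 union(s), 0 star(s)
chars contribute 2×2 = 4; each union adds +2; each star adds +2
Total: 4 + 2 + 0 = 6 states


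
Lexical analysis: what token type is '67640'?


Pattern: digits only
Type: INTEGER_LITERAL
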